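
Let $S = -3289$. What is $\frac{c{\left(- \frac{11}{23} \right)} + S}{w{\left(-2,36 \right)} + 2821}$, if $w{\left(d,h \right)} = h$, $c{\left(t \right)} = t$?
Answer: $- \frac{75658}{65711} \approx -1.1514$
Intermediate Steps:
$\frac{c{\left(- \frac{11}{23} \right)} + S}{w{\left(-2,36 \right)} + 2821} = \frac{- \frac{11}{23} - 3289}{36 + 2821} = \frac{\left(-11\right) \frac{1}{23} - 3289}{2857} = \left(- \frac{11}{23} - 3289\right) \frac{1}{2857} = \left(- \frac{75658}{23}\right) \frac{1}{2857} = - \frac{75658}{65711}$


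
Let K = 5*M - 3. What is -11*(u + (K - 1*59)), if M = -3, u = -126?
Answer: 2233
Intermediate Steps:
K = -18 (K = 5*(-3) - 3 = -15 - 3 = -18)
-11*(u + (K - 1*59)) = -11*(-126 + (-18 - 1*59)) = -11*(-126 + (-18 - 59)) = -11*(-126 - 77) = -11*(-203) = 2233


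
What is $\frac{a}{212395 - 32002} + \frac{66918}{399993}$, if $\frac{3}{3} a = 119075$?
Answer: $\frac{19900235083}{24051979083} \approx 0.82738$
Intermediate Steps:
$a = 119075$
$\frac{a}{212395 - 32002} + \frac{66918}{399993} = \frac{119075}{212395 - 32002} + \frac{66918}{399993} = \frac{119075}{212395 - 32002} + 66918 \cdot \frac{1}{399993} = \frac{119075}{180393} + \frac{22306}{133331} = \frac{19900235083}{24051979083}$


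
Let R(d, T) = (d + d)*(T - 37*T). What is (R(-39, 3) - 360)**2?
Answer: 65028096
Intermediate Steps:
R(d, T) = -72*T*d (R(d, T) = (2*d)*(-36*T) = -72*T*d)
(R(-39, 3) - 360)**2 = (-72*3*(-39) - 360)**2 = (8424 - 360)**2 = 8064**2 = 65028096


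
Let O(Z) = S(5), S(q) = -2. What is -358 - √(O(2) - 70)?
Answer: -358 - 6*I*√2 ≈ -358.0 - 8.4853*I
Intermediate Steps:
O(Z) = -2
-358 - √(O(2) - 70) = -358 - √(-2 - 70) = -358 - √(-72) = -358 - 6*I*√2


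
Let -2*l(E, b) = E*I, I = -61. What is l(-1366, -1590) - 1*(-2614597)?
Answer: 2572934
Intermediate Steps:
l(E, b) = 61*E/2 (l(E, b) = -E*(-61)/2 = -(-61)*E/2 = 61*E/2)
l(-1366, -1590) - 1*(-2614597) = (61/2)*(-1366) - 1*(-2614597) = -41663 + 2614597 = 2572934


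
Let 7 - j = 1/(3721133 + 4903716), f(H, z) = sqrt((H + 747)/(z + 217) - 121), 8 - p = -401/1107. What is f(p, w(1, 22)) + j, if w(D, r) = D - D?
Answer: 60373942/8624849 + I*sqrt(753495284283)/80073 ≈ 7.0 + 10.841*I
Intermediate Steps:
w(D, r) = 0
p = 9257/1107 (p = 8 - (-401)/1107 = 8 - 1*(-401/1107) = 8 + 401/1107 = 9257/1107 ≈ 8.3622)
f(H, z) = sqrt(-121 + (747 + H)/(217 + z)) (f(H, z) = sqrt((747 + H)/(217 + z) - 121) = sqrt(-121 + (747 + H)/(217 + z)))
j = 60373942/8624849 (j = 7 - 1/(3721133 + 4903716) = 7 - 1/8624849 = 60373942/8624849 ≈ 7.0000)
f(p, w(1, 22)) + j = sqrt((-25510 + 9257/1107 - 121*0)/(217 + 0)) + 60373942/8624849 = sqrt((-25510 + 9257/1107 + 0)/217) + 60373942/8624849 = sqrt((1/217)*(-28230313/1107)) + 60373942/8624849 = sqrt(-28230313/240219) + 60373942/8624849 = I*sqrt(753495284283)/80073 + 60373942/8624849 = 60373942/8624849 + I*sqrt(753495284283)/80073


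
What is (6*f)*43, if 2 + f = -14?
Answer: -4128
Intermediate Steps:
f = -16 (f = -2 - 14 = -16)
(6*f)*43 = (6*(-16))*43 = -96*43 = -4128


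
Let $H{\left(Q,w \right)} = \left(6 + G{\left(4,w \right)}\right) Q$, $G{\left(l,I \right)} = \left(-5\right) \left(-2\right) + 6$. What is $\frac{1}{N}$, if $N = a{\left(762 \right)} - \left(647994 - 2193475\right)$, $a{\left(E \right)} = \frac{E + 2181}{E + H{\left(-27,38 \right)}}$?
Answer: $\frac{56}{86547917} \approx 6.4704 \cdot 10^{-7}$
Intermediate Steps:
$G{\left(l,I \right)} = 16$ ($G{\left(l,I \right)} = 10 + 6 = 16$)
$H{\left(Q,w \right)} = 22 Q$ ($H{\left(Q,w \right)} = \left(6 + 16\right) Q = 22 Q$)
$a{\left(E \right)} = \frac{2181 + E}{-594 + E}$ ($a{\left(E \right)} = \frac{E + 2181}{E + 22 \left(-27\right)} = \frac{2181 + E}{E - 594} = \frac{2181 + E}{-594 + E}$)
$N = \frac{86547917}{56}$ ($N = \frac{2181 + 762}{-594 + 762} - \left(647994 - 2193475\right) = \frac{1}{168} \cdot 2943 - -1545481 = \frac{1}{168} \cdot 2943 + 1545481 = \frac{981}{56} + 1545481 = \frac{86547917}{56} \approx 1.5455 \cdot 10^{6}$)
$\frac{1}{N} = \frac{1}{\frac{86547917}{56}} = \frac{56}{86547917}$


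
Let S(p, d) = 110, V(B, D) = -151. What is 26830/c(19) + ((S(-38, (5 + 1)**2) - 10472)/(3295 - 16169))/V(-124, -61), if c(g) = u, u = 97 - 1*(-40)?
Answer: 166100009/848167 ≈ 195.83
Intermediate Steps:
u = 137 (u = 97 + 40 = 137)
c(g) = 137
26830/c(19) + ((S(-38, (5 + 1)**2) - 10472)/(3295 - 16169))/V(-124, -61) = 26830/137 + ((110 - 10472)/(3295 - 16169))/(-151) = 26830*(1/137) - 10362/(-12874)*(-1/151) = 26830/137 - 10362*(-1/12874)*(-1/151) = 26830/137 + (33/41)*(-1/151) = 26830/137 - 33/6191 = 166100009/848167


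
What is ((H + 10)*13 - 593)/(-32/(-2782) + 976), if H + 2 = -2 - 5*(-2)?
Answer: -535535/1357632 ≈ -0.39446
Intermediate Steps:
H = 6 (H = -2 + (-2 - 5*(-2)) = -2 + (-2 + 10) = -2 + 8 = 6)
((H + 10)*13 - 593)/(-32/(-2782) + 976) = ((6 + 10)*13 - 593)/(-32/(-2782) + 976) = (16*13 - 593)/(-32*(-1/2782) + 976) = (208 - 593)/(16/1391 + 976) = -385/1357632/1391 = -385*1391/1357632 = -535535/1357632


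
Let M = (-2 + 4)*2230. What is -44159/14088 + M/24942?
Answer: -57698961/19521272 ≈ -2.9557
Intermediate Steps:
M = 4460 (M = 2*2230 = 4460)
-44159/14088 + M/24942 = -44159/14088 + 4460/24942 = -44159*1/14088 + 4460*(1/24942) = -44159/14088 + 2230/12471 = -57698961/19521272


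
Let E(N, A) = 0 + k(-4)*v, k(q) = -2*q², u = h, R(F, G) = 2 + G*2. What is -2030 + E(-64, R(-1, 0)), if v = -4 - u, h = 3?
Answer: -1806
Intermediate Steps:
R(F, G) = 2 + 2*G
u = 3
v = -7 (v = -4 - 1*3 = -4 - 3 = -7)
E(N, A) = 224 (E(N, A) = 0 - 2*(-4)²*(-7) = 0 - 2*16*(-7) = 0 - 32*(-7) = 0 + 224 = 224)
-2030 + E(-64, R(-1, 0)) = -2030 + 224 = -1806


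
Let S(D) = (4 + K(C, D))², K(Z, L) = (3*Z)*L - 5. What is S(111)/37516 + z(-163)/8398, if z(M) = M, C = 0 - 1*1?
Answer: 232683045/78764842 ≈ 2.9541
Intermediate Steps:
C = -1 (C = 0 - 1 = -1)
K(Z, L) = -5 + 3*L*Z (K(Z, L) = 3*L*Z - 5 = -5 + 3*L*Z)
S(D) = (-1 - 3*D)² (S(D) = (4 + (-5 + 3*D*(-1)))² = (4 + (-5 - 3*D))² = (-1 - 3*D)²)
S(111)/37516 + z(-163)/8398 = (1 + 3*111)²/37516 - 163/8398 = (1 + 333)²*(1/37516) - 163*1/8398 = 334²*(1/37516) - 163/8398 = 111556*(1/37516) - 163/8398 = 27889/9379 - 163/8398 = 232683045/78764842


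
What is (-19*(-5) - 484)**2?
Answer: 151321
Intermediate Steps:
(-19*(-5) - 484)**2 = (95 - 484)**2 = (-389)**2 = 151321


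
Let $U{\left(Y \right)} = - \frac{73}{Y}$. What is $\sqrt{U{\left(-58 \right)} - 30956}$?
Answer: $\frac{5 i \sqrt{4165270}}{58} \approx 175.94 i$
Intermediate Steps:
$\sqrt{U{\left(-58 \right)} - 30956} = \sqrt{- \frac{73}{-58} - 30956} = \sqrt{\left(-73\right) \left(- \frac{1}{58}\right) - 30956} = \sqrt{\frac{73}{58} - 30956} = \sqrt{- \frac{1795375}{58}} = \frac{5 i \sqrt{4165270}}{58}$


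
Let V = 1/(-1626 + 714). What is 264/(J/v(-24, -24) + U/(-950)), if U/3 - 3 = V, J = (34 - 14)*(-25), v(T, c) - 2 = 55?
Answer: -4158720/138331 ≈ -30.064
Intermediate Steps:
v(T, c) = 57 (v(T, c) = 2 + 55 = 57)
J = -500 (J = 20*(-25) = -500)
V = -1/912 (V = 1/(-912) = -1/912 ≈ -0.0010965)
U = 2735/304 (U = 9 + 3*(-1/912) = 9 - 1/304 = 2735/304 ≈ 8.9967)
264/(J/v(-24, -24) + U/(-950)) = 264/(-500/57 + (2735/304)/(-950)) = 264/(-500*1/57 + (2735/304)*(-1/950)) = 264/(-500/57 - 547/57760) = 264/(-1521641/173280) = 264*(-173280/1521641) = -4158720/138331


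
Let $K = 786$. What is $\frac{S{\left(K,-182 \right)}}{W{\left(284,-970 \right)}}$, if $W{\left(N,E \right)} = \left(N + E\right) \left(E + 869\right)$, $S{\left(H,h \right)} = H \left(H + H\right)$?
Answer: $\frac{617796}{34643} \approx 17.833$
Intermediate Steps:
$S{\left(H,h \right)} = 2 H^{2}$ ($S{\left(H,h \right)} = H 2 H = 2 H^{2}$)
$W{\left(N,E \right)} = \left(869 + E\right) \left(E + N\right)$ ($W{\left(N,E \right)} = \left(E + N\right) \left(869 + E\right) = \left(869 + E\right) \left(E + N\right)$)
$\frac{S{\left(K,-182 \right)}}{W{\left(284,-970 \right)}} = \frac{2 \cdot 786^{2}}{\left(-970\right)^{2} + 869 \left(-970\right) + 869 \cdot 284 - 275480} = \frac{2 \cdot 617796}{940900 - 842930 + 246796 - 275480} = \frac{1235592}{69286} = 1235592 \cdot \frac{1}{69286} = \frac{617796}{34643}$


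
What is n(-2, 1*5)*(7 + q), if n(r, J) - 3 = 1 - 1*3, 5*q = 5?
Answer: 8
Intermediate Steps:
q = 1 (q = (⅕)*5 = 1)
n(r, J) = 1 (n(r, J) = 3 + (1 - 1*3) = 3 + (1 - 3) = 3 - 2 = 1)
n(-2, 1*5)*(7 + q) = 1*(7 + 1) = 1*8 = 8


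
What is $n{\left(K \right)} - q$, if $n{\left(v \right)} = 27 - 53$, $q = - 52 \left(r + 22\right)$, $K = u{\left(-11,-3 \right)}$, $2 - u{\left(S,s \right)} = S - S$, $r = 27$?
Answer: $2522$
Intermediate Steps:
$u{\left(S,s \right)} = 2$ ($u{\left(S,s \right)} = 2 - \left(S - S\right) = 2 - 0 = 2 + 0 = 2$)
$K = 2$
$q = -2548$ ($q = - 52 \left(27 + 22\right) = \left(-52\right) 49 = -2548$)
$n{\left(v \right)} = -26$ ($n{\left(v \right)} = 27 - 53 = -26$)
$n{\left(K \right)} - q = -26 - -2548 = -26 + 2548 = 2522$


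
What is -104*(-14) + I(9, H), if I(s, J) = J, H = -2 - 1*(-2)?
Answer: 1456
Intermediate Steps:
H = 0 (H = -2 + 2 = 0)
-104*(-14) + I(9, H) = -104*(-14) + 0 = 1456 + 0 = 1456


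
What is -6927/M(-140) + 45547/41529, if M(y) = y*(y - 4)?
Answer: 23353931/31008320 ≈ 0.75315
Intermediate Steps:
M(y) = y*(-4 + y)
-6927/M(-140) + 45547/41529 = -6927*(-1/(140*(-4 - 140))) + 45547/41529 = -6927/((-140*(-144))) + 45547*(1/41529) = -6927/20160 + 45547/41529 = -6927*1/20160 + 45547/41529 = -2309/6720 + 45547/41529 = 23353931/31008320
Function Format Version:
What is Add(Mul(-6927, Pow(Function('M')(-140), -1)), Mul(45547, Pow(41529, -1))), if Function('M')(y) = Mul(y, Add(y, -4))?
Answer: Rational(23353931, 31008320) ≈ 0.75315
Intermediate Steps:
Function('M')(y) = Mul(y, Add(-4, y))
Add(Mul(-6927, Pow(Function('M')(-140), -1)), Mul(45547, Pow(41529, -1))) = Add(Mul(-6927, Pow(Mul(-140, Add(-4, -140)), -1)), Mul(45547, Pow(41529, -1))) = Add(Mul(-6927, Pow(Mul(-140, -144), -1)), Mul(45547, Rational(1, 41529))) = Add(Mul(-6927, Pow(20160, -1)), Rational(45547, 41529)) = Add(Mul(-6927, Rational(1, 20160)), Rational(45547, 41529)) = Add(Rational(-2309, 6720), Rational(45547, 41529)) = Rational(23353931, 31008320)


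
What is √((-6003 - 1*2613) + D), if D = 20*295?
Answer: 2*I*√679 ≈ 52.115*I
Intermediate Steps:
D = 5900
√((-6003 - 1*2613) + D) = √((-6003 - 1*2613) + 5900) = √((-6003 - 2613) + 5900) = √(-8616 + 5900) = √(-2716) = 2*I*√679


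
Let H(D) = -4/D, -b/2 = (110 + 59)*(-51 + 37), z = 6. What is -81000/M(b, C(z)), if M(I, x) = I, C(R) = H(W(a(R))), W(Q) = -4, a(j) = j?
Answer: -20250/1183 ≈ -17.117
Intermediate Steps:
b = 4732 (b = -2*(110 + 59)*(-51 + 37) = -338*(-14) = -2*(-2366) = 4732)
C(R) = 1 (C(R) = -4/(-4) = -4*(-¼) = 1)
-81000/M(b, C(z)) = -81000/4732 = -81000*1/4732 = -20250/1183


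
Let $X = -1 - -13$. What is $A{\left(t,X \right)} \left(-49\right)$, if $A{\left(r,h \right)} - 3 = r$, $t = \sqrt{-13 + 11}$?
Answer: $-147 - 49 i \sqrt{2} \approx -147.0 - 69.297 i$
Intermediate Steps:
$X = 12$ ($X = -1 + 13 = 12$)
$t = i \sqrt{2}$ ($t = \sqrt{-2} = i \sqrt{2} \approx 1.4142 i$)
$A{\left(r,h \right)} = 3 + r$
$A{\left(t,X \right)} \left(-49\right) = \left(3 + i \sqrt{2}\right) \left(-49\right) = -147 - 49 i \sqrt{2}$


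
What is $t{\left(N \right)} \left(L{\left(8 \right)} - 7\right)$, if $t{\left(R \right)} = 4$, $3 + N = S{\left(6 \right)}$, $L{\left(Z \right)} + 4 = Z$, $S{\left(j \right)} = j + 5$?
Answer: $-12$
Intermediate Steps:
$S{\left(j \right)} = 5 + j$
$L{\left(Z \right)} = -4 + Z$
$N = 8$ ($N = -3 + \left(5 + 6\right) = -3 + 11 = 8$)
$t{\left(N \right)} \left(L{\left(8 \right)} - 7\right) = 4 \left(\left(-4 + 8\right) - 7\right) = 4 \left(4 - 7\right) = 4 \left(-3\right) = -12$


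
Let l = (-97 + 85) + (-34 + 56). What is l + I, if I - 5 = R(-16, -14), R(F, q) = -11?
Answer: 4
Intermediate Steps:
l = 10 (l = -12 + 22 = 10)
I = -6 (I = 5 - 11 = -6)
l + I = 10 - 6 = 4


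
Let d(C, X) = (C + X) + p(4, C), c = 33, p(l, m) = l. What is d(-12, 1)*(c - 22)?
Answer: -77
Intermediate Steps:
d(C, X) = 4 + C + X (d(C, X) = (C + X) + 4 = 4 + C + X)
d(-12, 1)*(c - 22) = (4 - 12 + 1)*(33 - 22) = -7*11 = -77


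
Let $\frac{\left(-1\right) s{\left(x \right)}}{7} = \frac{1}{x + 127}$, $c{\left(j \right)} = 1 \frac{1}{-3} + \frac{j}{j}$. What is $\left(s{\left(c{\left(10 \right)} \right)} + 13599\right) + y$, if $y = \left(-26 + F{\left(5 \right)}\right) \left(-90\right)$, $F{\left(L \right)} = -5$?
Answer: $\frac{6276966}{383} \approx 16389.0$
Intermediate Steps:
$c{\left(j \right)} = \frac{2}{3}$ ($c{\left(j \right)} = 1 \left(- \frac{1}{3}\right) + 1 = - \frac{1}{3} + 1 = \frac{2}{3}$)
$s{\left(x \right)} = - \frac{7}{127 + x}$ ($s{\left(x \right)} = - \frac{7}{x + 127} = - \frac{7}{127 + x}$)
$y = 2790$ ($y = \left(-26 - 5\right) \left(-90\right) = \left(-31\right) \left(-90\right) = 2790$)
$\left(s{\left(c{\left(10 \right)} \right)} + 13599\right) + y = \left(- \frac{7}{127 + \frac{2}{3}} + 13599\right) + 2790 = \left(- \frac{7}{\frac{383}{3}} + 13599\right) + 2790 = \left(\left(-7\right) \frac{3}{383} + 13599\right) + 2790 = \left(- \frac{21}{383} + 13599\right) + 2790 = \frac{5208396}{383} + 2790 = \frac{6276966}{383}$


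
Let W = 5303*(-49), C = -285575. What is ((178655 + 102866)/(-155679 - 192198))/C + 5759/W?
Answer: -572054554462438/25814493530435925 ≈ -0.022160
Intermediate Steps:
W = -259847
((178655 + 102866)/(-155679 - 192198))/C + 5759/W = ((178655 + 102866)/(-155679 - 192198))/(-285575) + 5759/(-259847) = (281521/(-347877))*(-1/285575) + 5759*(-1/259847) = (281521*(-1/347877))*(-1/285575) - 5759/259847 = -281521/347877*(-1/285575) - 5759/259847 = 281521/99344974275 - 5759/259847 = -572054554462438/25814493530435925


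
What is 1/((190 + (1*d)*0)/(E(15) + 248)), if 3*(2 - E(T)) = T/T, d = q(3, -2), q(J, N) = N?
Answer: 749/570 ≈ 1.3140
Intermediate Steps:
d = -2
E(T) = 5/3 (E(T) = 2 - T/(3*T) = 2 - ⅓*1 = 2 - ⅓ = 5/3)
1/((190 + (1*d)*0)/(E(15) + 248)) = 1/((190 + (1*(-2))*0)/(5/3 + 248)) = 1/((190 - 2*0)/(749/3)) = 1/((190 + 0)*(3/749)) = 1/(190*(3/749)) = 1/(570/749) = 749/570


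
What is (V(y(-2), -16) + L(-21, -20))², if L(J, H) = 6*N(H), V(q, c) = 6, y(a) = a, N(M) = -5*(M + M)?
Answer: 1454436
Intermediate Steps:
N(M) = -10*M
L(J, H) = -60*H (L(J, H) = 6*(-10*H) = -60*H)
(V(y(-2), -16) + L(-21, -20))² = (6 - 60*(-20))² = (6 + 1200)² = 1206² = 1454436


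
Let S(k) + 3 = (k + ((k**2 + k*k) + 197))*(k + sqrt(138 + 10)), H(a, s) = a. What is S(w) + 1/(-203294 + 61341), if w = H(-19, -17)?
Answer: -2427822160/141953 + 1800*sqrt(37) ≈ -6154.0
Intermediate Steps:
w = -19
S(k) = -3 + (k + 2*sqrt(37))*(197 + k + 2*k**2) (S(k) = -3 + (k + ((k**2 + k*k) + 197))*(k + sqrt(138 + 10)) = -3 + (k + ((k**2 + k**2) + 197))*(k + sqrt(148)) = -3 + (k + (2*k**2 + 197))*(k + 2*sqrt(37)) = -3 + (k + (197 + 2*k**2))*(k + 2*sqrt(37)) = -3 + (197 + k + 2*k**2)*(k + 2*sqrt(37)) = -3 + (k + 2*sqrt(37))*(197 + k + 2*k**2))
S(w) + 1/(-203294 + 61341) = (-3 + (-19)**2 + 2*(-19)**3 + 197*(-19) + 394*sqrt(37) + 2*(-19)*sqrt(37) + 4*sqrt(37)*(-19)**2) + 1/(-203294 + 61341) = (-3 + 361 + 2*(-6859) - 3743 + 394*sqrt(37) - 38*sqrt(37) + 4*sqrt(37)*361) + 1/(-141953) = (-3 + 361 - 13718 - 3743 + 394*sqrt(37) - 38*sqrt(37) + 1444*sqrt(37)) - 1/141953 = (-17103 + 1800*sqrt(37)) - 1/141953 = -2427822160/141953 + 1800*sqrt(37)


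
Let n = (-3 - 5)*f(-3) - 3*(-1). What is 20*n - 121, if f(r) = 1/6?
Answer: -263/3 ≈ -87.667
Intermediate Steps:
f(r) = ⅙
n = 5/3 (n = (-3 - 5)*(⅙) - 3*(-1) = -8*⅙ + 3 = -4/3 + 3 = 5/3 ≈ 1.6667)
20*n - 121 = 20*(5/3) - 121 = 100/3 - 121 = -263/3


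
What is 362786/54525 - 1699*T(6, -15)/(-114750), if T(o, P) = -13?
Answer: 539005331/83423250 ≈ 6.4611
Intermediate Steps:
362786/54525 - 1699*T(6, -15)/(-114750) = 362786/54525 - 1699*(-13)/(-114750) = 362786*(1/54525) + 22087*(-1/114750) = 362786/54525 - 22087/114750 = 539005331/83423250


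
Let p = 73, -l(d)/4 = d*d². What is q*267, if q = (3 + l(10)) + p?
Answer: -1047708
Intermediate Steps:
l(d) = -4*d³ (l(d) = -4*d*d² = -4*d³)
q = -3924 (q = (3 - 4*10³) + 73 = (3 - 4*1000) + 73 = (3 - 4000) + 73 = -3997 + 73 = -3924)
q*267 = -3924*267 = -1047708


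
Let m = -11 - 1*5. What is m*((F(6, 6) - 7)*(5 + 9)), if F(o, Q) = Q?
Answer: 224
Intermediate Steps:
m = -16 (m = -11 - 5 = -16)
m*((F(6, 6) - 7)*(5 + 9)) = -16*(6 - 7)*(5 + 9) = -(-16)*14 = -16*(-14) = 224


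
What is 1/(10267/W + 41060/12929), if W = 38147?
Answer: 493202563/1699057863 ≈ 0.29028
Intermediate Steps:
1/(10267/W + 41060/12929) = 1/(10267/38147 + 41060/12929) = 1/(1699057863/493202563) = 493202563/1699057863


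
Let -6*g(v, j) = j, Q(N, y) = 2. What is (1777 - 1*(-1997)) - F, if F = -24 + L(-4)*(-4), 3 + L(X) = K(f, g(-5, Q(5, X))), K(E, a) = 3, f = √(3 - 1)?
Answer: 3798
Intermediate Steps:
g(v, j) = -j/6
f = √2 ≈ 1.4142
L(X) = 0 (L(X) = -3 + 3 = 0)
F = -24 (F = -24 + 0*(-4) = -24 + 0 = -24)
(1777 - 1*(-1997)) - F = (1777 - 1*(-1997)) - 1*(-24) = (1777 + 1997) + 24 = 3774 + 24 = 3798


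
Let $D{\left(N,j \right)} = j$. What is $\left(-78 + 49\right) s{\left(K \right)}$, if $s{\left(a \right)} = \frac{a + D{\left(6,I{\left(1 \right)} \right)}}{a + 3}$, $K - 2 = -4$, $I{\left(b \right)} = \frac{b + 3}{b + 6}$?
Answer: $\frac{290}{7} \approx 41.429$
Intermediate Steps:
$I{\left(b \right)} = \frac{3 + b}{6 + b}$
$K = -2$ ($K = 2 - 4 = -2$)
$s{\left(a \right)} = \frac{\frac{4}{7} + a}{3 + a}$ ($s{\left(a \right)} = \frac{a + \frac{3 + 1}{6 + 1}}{a + 3} = \frac{a + \frac{1}{7} \cdot 4}{3 + a} = \frac{a + \frac{4}{7}}{3 + a} = \frac{\frac{4}{7} + a}{3 + a}$)
$\left(-78 + 49\right) s{\left(K \right)} = \left(-78 + 49\right) \frac{\frac{4}{7} - 2}{3 - 2} = - 29 \cdot 1^{-1} \left(- \frac{10}{7}\right) = - 29 \cdot 1 \left(- \frac{10}{7}\right) = \left(-29\right) \left(- \frac{10}{7}\right) = \frac{290}{7}$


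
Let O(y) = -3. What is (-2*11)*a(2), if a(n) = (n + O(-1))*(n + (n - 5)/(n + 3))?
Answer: 154/5 ≈ 30.800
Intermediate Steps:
a(n) = (-3 + n)*(n + (-5 + n)/(3 + n)) (a(n) = (n - 3)*(n + (n - 5)/(n + 3)) = (-3 + n)*(n + (-5 + n)/(3 + n)))
(-2*11)*a(2) = (-2*11)*((15 + 2**2 + 2**3 - 17*2)/(3 + 2)) = -22*(15 + 4 + 8 - 34)/5 = -22*(-7)/5 = -22*(-7/5) = 154/5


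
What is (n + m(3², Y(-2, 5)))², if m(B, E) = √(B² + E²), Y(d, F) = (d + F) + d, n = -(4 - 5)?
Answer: (1 + √82)² ≈ 101.11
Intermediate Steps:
n = 1 (n = -1*(-1) = 1)
Y(d, F) = F + 2*d (Y(d, F) = (F + d) + d = F + 2*d)
(n + m(3², Y(-2, 5)))² = (1 + √((3²)² + (5 + 2*(-2))²))² = (1 + √(9² + (5 - 4)²))² = (1 + √(81 + 1²))² = (1 + √(81 + 1))² = (1 + √82)²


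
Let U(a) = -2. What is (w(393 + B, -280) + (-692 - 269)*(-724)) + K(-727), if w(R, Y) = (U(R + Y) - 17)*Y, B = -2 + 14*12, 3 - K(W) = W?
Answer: 701814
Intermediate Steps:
K(W) = 3 - W
B = 166 (B = -2 + 168 = 166)
w(R, Y) = -19*Y (w(R, Y) = (-2 - 17)*Y = -19*Y)
(w(393 + B, -280) + (-692 - 269)*(-724)) + K(-727) = (-19*(-280) + (-692 - 269)*(-724)) + (3 - 1*(-727)) = (5320 - 961*(-724)) + (3 + 727) = (5320 + 695764) + 730 = 701084 + 730 = 701814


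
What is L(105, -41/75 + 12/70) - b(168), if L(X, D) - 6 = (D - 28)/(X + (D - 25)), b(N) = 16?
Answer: -432927/41803 ≈ -10.356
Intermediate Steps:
L(X, D) = 6 + (-28 + D)/(-25 + D + X) (L(X, D) = 6 + (D - 28)/(X + (D - 25)) = 6 + (-28 + D)/(X + (-25 + D)) = 6 + (-28 + D)/(-25 + D + X))
L(105, -41/75 + 12/70) - b(168) = (-178 + 6*105 + 7*(-41/75 + 12/70))/(-25 + (-41/75 + 12/70) + 105) - 1*16 = (-178 + 630 + 7*(-41*1/75 + 12*(1/70)))/(-25 + (-41*1/75 + 12*(1/70)) + 105) - 16 = (-178 + 630 + 7*(-41/75 + 6/35))/(-25 + (-41/75 + 6/35) + 105) - 16 = (-178 + 630 + 7*(-197/525))/(-25 - 197/525 + 105) - 16 = (-178 + 630 - 197/75)/(41803/525) - 16 = (525/41803)*(33703/75) - 16 = 235921/41803 - 16 = -432927/41803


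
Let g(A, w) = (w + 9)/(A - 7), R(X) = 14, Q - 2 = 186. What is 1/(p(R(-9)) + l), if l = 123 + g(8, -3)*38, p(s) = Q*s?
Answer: 1/2983 ≈ 0.00033523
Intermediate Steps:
Q = 188 (Q = 2 + 186 = 188)
g(A, w) = (9 + w)/(-7 + A)
p(s) = 188*s
l = 351 (l = 123 + ((9 - 3)/(-7 + 8))*38 = 123 + (6/1)*38 = 123 + (1*6)*38 = 123 + 6*38 = 123 + 228 = 351)
1/(p(R(-9)) + l) = 1/(188*14 + 351) = 1/(2632 + 351) = 1/2983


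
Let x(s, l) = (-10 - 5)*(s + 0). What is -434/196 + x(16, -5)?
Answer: -3391/14 ≈ -242.21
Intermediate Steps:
x(s, l) = -15*s
-434/196 + x(16, -5) = -434/196 - 15*16 = (1/196)*(-434) - 240 = -31/14 - 240 = -3391/14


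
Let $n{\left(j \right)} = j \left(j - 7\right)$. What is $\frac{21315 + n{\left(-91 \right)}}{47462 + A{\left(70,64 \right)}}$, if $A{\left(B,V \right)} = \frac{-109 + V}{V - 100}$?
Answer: $\frac{120932}{189853} \approx 0.63698$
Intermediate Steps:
$A{\left(B,V \right)} = \frac{-109 + V}{-100 + V}$
$n{\left(j \right)} = j \left(-7 + j\right)$
$\frac{21315 + n{\left(-91 \right)}}{47462 + A{\left(70,64 \right)}} = \frac{21315 - 91 \left(-7 - 91\right)}{47462 + \frac{-109 + 64}{-100 + 64}} = \frac{21315 - -8918}{47462 + \frac{1}{-36} \left(-45\right)} = \frac{21315 + 8918}{47462 - - \frac{5}{4}} = \frac{30233}{47462 + \frac{5}{4}} = \frac{30233}{\frac{189853}{4}} = 30233 \cdot \frac{4}{189853} = \frac{120932}{189853}$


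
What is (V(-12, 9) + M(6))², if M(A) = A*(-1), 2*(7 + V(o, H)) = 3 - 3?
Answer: 169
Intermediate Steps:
V(o, H) = -7 (V(o, H) = -7 + (3 - 3)/2 = -7 + (½)*0 = -7 + 0 = -7)
M(A) = -A
(V(-12, 9) + M(6))² = (-7 - 1*6)² = (-7 - 6)² = (-13)² = 169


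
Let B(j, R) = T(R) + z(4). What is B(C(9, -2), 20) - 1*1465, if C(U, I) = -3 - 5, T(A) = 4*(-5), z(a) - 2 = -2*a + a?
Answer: -1487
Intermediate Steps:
z(a) = 2 - a (z(a) = 2 + (-2*a + a) = 2 - a)
T(A) = -20
C(U, I) = -8
B(j, R) = -22 (B(j, R) = -20 + (2 - 1*4) = -20 + (2 - 4) = -20 - 2 = -22)
B(C(9, -2), 20) - 1*1465 = -22 - 1*1465 = -22 - 1465 = -1487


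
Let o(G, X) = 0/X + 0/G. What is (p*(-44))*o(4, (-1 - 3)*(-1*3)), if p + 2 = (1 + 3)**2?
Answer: 0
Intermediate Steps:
p = 14 (p = -2 + (1 + 3)**2 = -2 + 4**2 = -2 + 16 = 14)
o(G, X) = 0 (o(G, X) = 0 + 0 = 0)
(p*(-44))*o(4, (-1 - 3)*(-1*3)) = (14*(-44))*0 = -616*0 = 0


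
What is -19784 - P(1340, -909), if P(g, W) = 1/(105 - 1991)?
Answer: -37312623/1886 ≈ -19784.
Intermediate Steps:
P(g, W) = -1/1886 (P(g, W) = 1/(-1886) = -1/1886)
-19784 - P(1340, -909) = -19784 - 1*(-1/1886) = -19784 + 1/1886 = -37312623/1886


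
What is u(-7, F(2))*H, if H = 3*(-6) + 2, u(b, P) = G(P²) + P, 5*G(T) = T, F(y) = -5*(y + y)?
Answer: -960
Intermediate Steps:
F(y) = -10*y
G(T) = T/5
u(b, P) = P + P²/5 (u(b, P) = P²/5 + P = P + P²/5)
H = -16 (H = -18 + 2 = -16)
u(-7, F(2))*H = ((-10*2)*(5 - 10*2)/5)*(-16) = ((⅕)*(-20)*(5 - 20))*(-16) = ((⅕)*(-20)*(-15))*(-16) = 60*(-16) = -960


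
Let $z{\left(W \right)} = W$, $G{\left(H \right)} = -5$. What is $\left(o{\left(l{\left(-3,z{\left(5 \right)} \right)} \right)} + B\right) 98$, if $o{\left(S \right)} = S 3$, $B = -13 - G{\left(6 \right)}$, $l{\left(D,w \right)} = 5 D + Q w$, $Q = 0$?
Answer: $-5194$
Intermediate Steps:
$l{\left(D,w \right)} = 5 D$ ($l{\left(D,w \right)} = 5 D + 0 w = 5 D + 0 = 5 D$)
$B = -8$ ($B = -13 - -5 = -13 + 5 = -8$)
$o{\left(S \right)} = 3 S$
$\left(o{\left(l{\left(-3,z{\left(5 \right)} \right)} \right)} + B\right) 98 = \left(3 \cdot 5 \left(-3\right) - 8\right) 98 = \left(3 \left(-15\right) - 8\right) 98 = \left(-45 - 8\right) 98 = \left(-53\right) 98 = -5194$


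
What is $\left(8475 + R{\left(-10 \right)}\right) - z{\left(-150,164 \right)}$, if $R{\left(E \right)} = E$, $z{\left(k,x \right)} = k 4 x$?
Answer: $106865$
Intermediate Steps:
$z{\left(k,x \right)} = 4 k x$
$\left(8475 + R{\left(-10 \right)}\right) - z{\left(-150,164 \right)} = \left(8475 - 10\right) - 4 \left(-150\right) 164 = 8465 - -98400 = 8465 + 98400 = 106865$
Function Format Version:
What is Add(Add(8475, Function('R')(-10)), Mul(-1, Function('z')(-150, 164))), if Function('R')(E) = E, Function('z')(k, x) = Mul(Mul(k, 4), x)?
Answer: 106865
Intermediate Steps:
Function('z')(k, x) = Mul(4, k, x) (Function('z')(k, x) = Mul(Mul(4, k), x) = Mul(4, k, x))
Add(Add(8475, Function('R')(-10)), Mul(-1, Function('z')(-150, 164))) = Add(Add(8475, -10), Mul(-1, Mul(4, -150, 164))) = Add(8465, Mul(-1, -98400)) = Add(8465, 98400) = 106865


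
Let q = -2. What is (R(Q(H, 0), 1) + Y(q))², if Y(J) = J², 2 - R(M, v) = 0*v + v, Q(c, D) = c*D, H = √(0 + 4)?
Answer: 25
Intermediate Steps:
H = 2 (H = √4 = 2)
Q(c, D) = D*c
R(M, v) = 2 - v (R(M, v) = 2 - (0*v + v) = 2 - (0 + v) = 2 - v)
(R(Q(H, 0), 1) + Y(q))² = ((2 - 1*1) + (-2)²)² = ((2 - 1) + 4)² = (1 + 4)² = 5² = 25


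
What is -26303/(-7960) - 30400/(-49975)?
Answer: 62259057/15912040 ≈ 3.9127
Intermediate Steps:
-26303/(-7960) - 30400/(-49975) = -26303*(-1/7960) - 30400*(-1/49975) = 26303/7960 + 1216/1999 = 62259057/15912040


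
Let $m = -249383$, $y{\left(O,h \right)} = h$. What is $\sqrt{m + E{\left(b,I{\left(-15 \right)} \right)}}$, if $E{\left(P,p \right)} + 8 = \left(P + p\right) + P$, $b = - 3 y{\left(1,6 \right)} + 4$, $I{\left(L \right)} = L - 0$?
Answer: $i \sqrt{249434} \approx 499.43 i$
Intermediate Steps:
$I{\left(L \right)} = L$ ($I{\left(L \right)} = L + 0 = L$)
$b = -14$ ($b = \left(-3\right) 6 + 4 = -18 + 4 = -14$)
$E{\left(P,p \right)} = -8 + p + 2 P$ ($E{\left(P,p \right)} = -8 + \left(\left(P + p\right) + P\right) = -8 + \left(p + 2 P\right) = -8 + p + 2 P$)
$\sqrt{m + E{\left(b,I{\left(-15 \right)} \right)}} = \sqrt{-249383 - 51} = \sqrt{-249434} = i \sqrt{249434}$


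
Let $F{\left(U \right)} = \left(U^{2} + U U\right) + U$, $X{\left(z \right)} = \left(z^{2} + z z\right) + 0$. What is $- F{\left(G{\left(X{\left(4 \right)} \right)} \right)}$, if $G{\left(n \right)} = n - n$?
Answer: $0$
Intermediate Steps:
$X{\left(z \right)} = 2 z^{2}$ ($X{\left(z \right)} = \left(z^{2} + z^{2}\right) + 0 = 2 z^{2} + 0 = 2 z^{2}$)
$G{\left(n \right)} = 0$
$F{\left(U \right)} = U + 2 U^{2}$ ($F{\left(U \right)} = \left(U^{2} + U^{2}\right) + U = 2 U^{2} + U = U + 2 U^{2}$)
$- F{\left(G{\left(X{\left(4 \right)} \right)} \right)} = - 0 \left(1 + 2 \cdot 0\right) = - 0 \left(1 + 0\right) = - 0 \cdot 1 = \left(-1\right) 0 = 0$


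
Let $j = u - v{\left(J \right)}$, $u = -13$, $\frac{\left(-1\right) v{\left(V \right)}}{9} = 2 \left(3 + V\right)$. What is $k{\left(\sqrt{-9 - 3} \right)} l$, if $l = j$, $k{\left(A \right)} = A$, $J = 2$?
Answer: $154 i \sqrt{3} \approx 266.74 i$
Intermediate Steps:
$v{\left(V \right)} = -54 - 18 V$ ($v{\left(V \right)} = - 9 \cdot 2 \left(3 + V\right) = - 9 \left(6 + 2 V\right) = -54 - 18 V$)
$j = 77$ ($j = -13 - \left(-54 - 36\right) = -13 - -90 = -13 + 90 = 77$)
$l = 77$
$k{\left(\sqrt{-9 - 3} \right)} l = \sqrt{-9 - 3} \cdot 77 = \sqrt{-12} \cdot 77 = 2 i \sqrt{3} \cdot 77 = 154 i \sqrt{3}$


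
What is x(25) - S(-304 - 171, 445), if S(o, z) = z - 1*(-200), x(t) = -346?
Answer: -991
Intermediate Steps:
S(o, z) = 200 + z (S(o, z) = z + 200 = 200 + z)
x(25) - S(-304 - 171, 445) = -346 - (200 + 445) = -346 - 1*645 = -346 - 645 = -991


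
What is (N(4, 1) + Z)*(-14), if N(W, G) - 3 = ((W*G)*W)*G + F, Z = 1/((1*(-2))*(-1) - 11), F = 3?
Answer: -2758/9 ≈ -306.44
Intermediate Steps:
Z = -⅑ (Z = 1/(-2*(-1) - 11) = 1/(2 - 11) = 1/(-9) = -⅑ ≈ -0.11111)
N(W, G) = 6 + G²*W² (N(W, G) = 3 + (((W*G)*W)*G + 3) = 3 + (((G*W)*W)*G + 3) = 3 + ((G*W²)*G + 3) = 3 + (G²*W² + 3) = 3 + (3 + G²*W²) = 6 + G²*W²)
(N(4, 1) + Z)*(-14) = ((6 + 1²*4²) - ⅑)*(-14) = ((6 + 1*16) - ⅑)*(-14) = ((6 + 16) - ⅑)*(-14) = (22 - ⅑)*(-14) = (197/9)*(-14) = -2758/9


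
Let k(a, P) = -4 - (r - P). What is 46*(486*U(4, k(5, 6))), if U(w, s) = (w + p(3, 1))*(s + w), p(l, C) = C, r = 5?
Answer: 111780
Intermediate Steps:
k(a, P) = -9 + P (k(a, P) = -4 - (5 - P) = -4 + (-5 + P) = -9 + P)
U(w, s) = (1 + w)*(s + w) (U(w, s) = (w + 1)*(s + w) = (1 + w)*(s + w))
46*(486*U(4, k(5, 6))) = 46*(486*((-9 + 6) + 4 + 4² + (-9 + 6)*4)) = 46*(486*(-3 + 4 + 16 - 3*4)) = 46*(486*(-3 + 4 + 16 - 12)) = 46*(486*5) = 46*2430 = 111780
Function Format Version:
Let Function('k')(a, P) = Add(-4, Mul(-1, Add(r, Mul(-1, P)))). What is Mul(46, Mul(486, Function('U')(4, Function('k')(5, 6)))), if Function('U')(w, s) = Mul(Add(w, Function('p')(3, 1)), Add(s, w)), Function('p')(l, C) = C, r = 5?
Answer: 111780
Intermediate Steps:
Function('k')(a, P) = Add(-9, P) (Function('k')(a, P) = Add(-4, Mul(-1, Add(5, Mul(-1, P)))) = Add(-4, Add(-5, P)) = Add(-9, P))
Function('U')(w, s) = Mul(Add(1, w), Add(s, w)) (Function('U')(w, s) = Mul(Add(w, 1), Add(s, w)) = Mul(Add(1, w), Add(s, w)))
Mul(46, Mul(486, Function('U')(4, Function('k')(5, 6)))) = Mul(46, Mul(486, Add(Add(-9, 6), 4, Pow(4, 2), Mul(Add(-9, 6), 4)))) = Mul(46, Mul(486, Add(-3, 4, 16, Mul(-3, 4)))) = Mul(46, Mul(486, Add(-3, 4, 16, -12))) = Mul(46, Mul(486, 5)) = Mul(46, 2430) = 111780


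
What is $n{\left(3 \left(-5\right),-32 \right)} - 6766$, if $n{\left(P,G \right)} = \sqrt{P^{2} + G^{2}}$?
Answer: $-6766 + \sqrt{1249} \approx -6730.7$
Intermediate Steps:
$n{\left(P,G \right)} = \sqrt{G^{2} + P^{2}}$
$n{\left(3 \left(-5\right),-32 \right)} - 6766 = \sqrt{\left(-32\right)^{2} + \left(3 \left(-5\right)\right)^{2}} - 6766 = \sqrt{1024 + \left(-15\right)^{2}} - 6766 = \sqrt{1024 + 225} - 6766 = \sqrt{1249} - 6766 = -6766 + \sqrt{1249}$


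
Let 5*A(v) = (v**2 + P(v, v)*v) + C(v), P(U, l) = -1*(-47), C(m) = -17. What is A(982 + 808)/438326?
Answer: 3288213/2191630 ≈ 1.5004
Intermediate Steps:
P(U, l) = 47
A(v) = -17/5 + v**2/5 + 47*v/5 (A(v) = ((v**2 + 47*v) - 17)/5 = (-17 + v**2 + 47*v)/5 = -17/5 + v**2/5 + 47*v/5)
A(982 + 808)/438326 = (-17/5 + (982 + 808)**2/5 + 47*(982 + 808)/5)/438326 = (-17/5 + (1/5)*1790**2 + (47/5)*1790)*(1/438326) = (-17/5 + (1/5)*3204100 + 16826)*(1/438326) = (-17/5 + 640820 + 16826)*(1/438326) = (3288213/5)*(1/438326) = 3288213/2191630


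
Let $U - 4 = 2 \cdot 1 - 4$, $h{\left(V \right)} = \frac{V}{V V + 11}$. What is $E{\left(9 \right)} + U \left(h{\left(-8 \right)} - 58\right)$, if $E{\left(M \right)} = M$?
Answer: $- \frac{8041}{75} \approx -107.21$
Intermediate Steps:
$h{\left(V \right)} = \frac{V}{11 + V^{2}}$ ($h{\left(V \right)} = \frac{V}{V^{2} + 11} = \frac{V}{11 + V^{2}}$)
$U = 2$ ($U = 4 + \left(2 \cdot 1 - 4\right) = 4 + \left(2 - 4\right) = 4 - 2 = 2$)
$E{\left(9 \right)} + U \left(h{\left(-8 \right)} - 58\right) = 9 + 2 \left(- \frac{8}{11 + \left(-8\right)^{2}} - 58\right) = 9 + 2 \left(- \frac{8}{11 + 64} - 58\right) = 9 + 2 \left(- \frac{8}{75} - 58\right) = 9 + 2 \left(- \frac{4358}{75}\right) = 9 - \frac{8716}{75} = - \frac{8041}{75}$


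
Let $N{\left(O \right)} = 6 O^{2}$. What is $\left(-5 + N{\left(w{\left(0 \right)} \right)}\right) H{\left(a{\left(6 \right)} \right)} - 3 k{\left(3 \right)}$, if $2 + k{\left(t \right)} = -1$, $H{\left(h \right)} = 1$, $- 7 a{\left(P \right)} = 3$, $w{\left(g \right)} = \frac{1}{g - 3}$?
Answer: $\frac{14}{3} \approx 4.6667$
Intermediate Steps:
$w{\left(g \right)} = \frac{1}{-3 + g}$
$a{\left(P \right)} = - \frac{3}{7}$ ($a{\left(P \right)} = \left(- \frac{1}{7}\right) 3 = - \frac{3}{7}$)
$k{\left(t \right)} = -3$ ($k{\left(t \right)} = -2 - 1 = -3$)
$\left(-5 + N{\left(w{\left(0 \right)} \right)}\right) H{\left(a{\left(6 \right)} \right)} - 3 k{\left(3 \right)} = \left(-5 + 6 \left(\frac{1}{-3 + 0}\right)^{2}\right) 1 - -9 = \left(-5 + 6 \left(\frac{1}{-3}\right)^{2}\right) 1 + 9 = \left(-5 + 6 \left(- \frac{1}{3}\right)^{2}\right) 1 + 9 = \left(-5 + 6 \cdot \frac{1}{9}\right) 1 + 9 = \left(-5 + \frac{2}{3}\right) 1 + 9 = \left(- \frac{13}{3}\right) 1 + 9 = - \frac{13}{3} + 9 = \frac{14}{3}$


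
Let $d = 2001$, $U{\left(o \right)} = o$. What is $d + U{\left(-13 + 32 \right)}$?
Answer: $2020$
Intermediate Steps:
$d + U{\left(-13 + 32 \right)} = 2001 + \left(-13 + 32\right) = 2001 + 19 = 2020$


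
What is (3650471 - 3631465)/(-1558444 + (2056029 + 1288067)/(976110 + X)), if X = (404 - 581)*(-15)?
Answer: -9301203795/762673548782 ≈ -0.012196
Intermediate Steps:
X = 2655 (X = -177*(-15) = 2655)
(3650471 - 3631465)/(-1558444 + (2056029 + 1288067)/(976110 + X)) = (3650471 - 3631465)/(-1558444 + (2056029 + 1288067)/(976110 + 2655)) = 19006/(-1558444 + 3344096/978765) = 19006/(-1525347097564/978765) = 19006*(-978765/1525347097564) = -9301203795/762673548782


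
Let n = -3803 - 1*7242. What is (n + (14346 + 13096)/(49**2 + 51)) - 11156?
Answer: -27204705/1226 ≈ -22190.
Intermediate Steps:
n = -11045 (n = -3803 - 7242 = -11045)
(n + (14346 + 13096)/(49**2 + 51)) - 11156 = (-11045 + (14346 + 13096)/(49**2 + 51)) - 11156 = (-11045 + 27442/(2401 + 51)) - 11156 = (-11045 + 27442/2452) - 11156 = (-11045 + 27442*(1/2452)) - 11156 = (-11045 + 13721/1226) - 11156 = -13527449/1226 - 11156 = -27204705/1226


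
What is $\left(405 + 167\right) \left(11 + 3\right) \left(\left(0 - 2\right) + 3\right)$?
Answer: $8008$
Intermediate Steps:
$\left(405 + 167\right) \left(11 + 3\right) \left(\left(0 - 2\right) + 3\right) = 572 \cdot 14 \left(-2 + 3\right) = 572 \cdot 14 \cdot 1 = 572 \cdot 14 = 8008$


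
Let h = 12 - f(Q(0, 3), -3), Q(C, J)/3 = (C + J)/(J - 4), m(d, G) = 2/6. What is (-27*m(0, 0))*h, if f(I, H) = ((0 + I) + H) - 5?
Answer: -261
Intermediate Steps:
m(d, G) = ⅓ (m(d, G) = 2*(⅙) = ⅓)
Q(C, J) = 3*(C + J)/(-4 + J) (Q(C, J) = 3*((C + J)/(J - 4)) = 3*((C + J)/(-4 + J)) = 3*(C + J)/(-4 + J))
f(I, H) = -5 + H + I (f(I, H) = (I + H) - 5 = (H + I) - 5 = -5 + H + I)
h = 29 (h = 12 - (-5 - 3 + 3*(0 + 3)/(-4 + 3)) = 12 - (-5 - 3 + 3*3/(-1)) = 12 - (-5 - 3 + 3*(-1)*3) = 12 - (-5 - 3 - 9) = 12 - 1*(-17) = 12 + 17 = 29)
(-27*m(0, 0))*h = -27*⅓*29 = -9*29 = -261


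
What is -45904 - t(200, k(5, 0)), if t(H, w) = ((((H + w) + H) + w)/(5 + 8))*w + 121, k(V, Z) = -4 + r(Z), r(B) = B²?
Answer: -596757/13 ≈ -45904.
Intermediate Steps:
k(V, Z) = -4 + Z²
t(H, w) = 121 + w*(2*H/13 + 2*w/13) (t(H, w) = (((w + 2*H) + w)/13)*w + 121 = ((2*H + 2*w)*(1/13))*w + 121 = (2*H/13 + 2*w/13)*w + 121 = w*(2*H/13 + 2*w/13) + 121 = 121 + w*(2*H/13 + 2*w/13))
-45904 - t(200, k(5, 0)) = -45904 - (121 + 2*(-4 + 0²)²/13 + (2/13)*200*(-4 + 0²)) = -45904 - (121 + 2*(-4 + 0)²/13 + (2/13)*200*(-4 + 0)) = -45904 - (121 + (2/13)*(-4)² + (2/13)*200*(-4)) = -45904 - (121 + (2/13)*16 - 1600/13) = -45904 - (121 + 32/13 - 1600/13) = -45904 - 1*5/13 = -45904 - 5/13 = -596757/13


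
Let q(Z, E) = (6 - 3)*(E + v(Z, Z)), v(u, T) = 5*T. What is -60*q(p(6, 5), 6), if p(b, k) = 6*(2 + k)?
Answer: -38880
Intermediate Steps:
p(b, k) = 12 + 6*k
q(Z, E) = 3*E + 15*Z (q(Z, E) = (6 - 3)*(E + 5*Z) = 3*(E + 5*Z) = 3*E + 15*Z)
-60*q(p(6, 5), 6) = -60*(3*6 + 15*(12 + 6*5)) = -60*(18 + 15*(12 + 30)) = -60*(18 + 15*42) = -60*(18 + 630) = -60*648 = -38880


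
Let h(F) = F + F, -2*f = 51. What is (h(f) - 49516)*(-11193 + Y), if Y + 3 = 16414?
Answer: -258640606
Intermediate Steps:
Y = 16411 (Y = -3 + 16414 = 16411)
f = -51/2 (f = -1/2*51 = -51/2 ≈ -25.500)
h(F) = 2*F
(h(f) - 49516)*(-11193 + Y) = (2*(-51/2) - 49516)*(-11193 + 16411) = (-51 - 49516)*5218 = -49567*5218 = -258640606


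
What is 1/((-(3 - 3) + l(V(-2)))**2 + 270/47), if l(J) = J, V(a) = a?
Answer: 47/458 ≈ 0.10262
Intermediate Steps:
1/((-(3 - 3) + l(V(-2)))**2 + 270/47) = 1/((-(3 - 3) - 2)**2 + 270/47) = 1/((-1*0 - 2)**2 + 270*(1/47)) = 1/((0 - 2)**2 + 270/47) = 1/((-2)**2 + 270/47) = 1/(4 + 270/47) = 1/(458/47) = 47/458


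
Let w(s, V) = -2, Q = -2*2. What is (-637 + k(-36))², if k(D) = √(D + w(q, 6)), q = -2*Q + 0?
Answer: (637 - I*√38)² ≈ 4.0573e+5 - 7853.0*I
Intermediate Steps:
Q = -4
q = 8 (q = -2*(-4) + 0 = 8 + 0 = 8)
k(D) = √(-2 + D) (k(D) = √(D - 2) = √(-2 + D))
(-637 + k(-36))² = (-637 + √(-2 - 36))² = (-637 + √(-38))² = (-637 + I*√38)²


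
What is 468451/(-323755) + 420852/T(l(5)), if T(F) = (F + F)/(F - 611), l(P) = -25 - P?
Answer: 291127019862/64751 ≈ 4.4961e+6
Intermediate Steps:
T(F) = 2*F/(-611 + F) (T(F) = (2*F)/(-611 + F) = 2*F/(-611 + F))
468451/(-323755) + 420852/T(l(5)) = 468451/(-323755) + 420852/((2*(-25 - 1*5)/(-611 + (-25 - 1*5)))) = 468451*(-1/323755) + 420852/((2*(-25 - 5)/(-611 + (-25 - 5)))) = -468451/323755 + 420852/((2*(-30)/(-611 - 30))) = -468451/323755 + 420852/((2*(-30)/(-641))) = -468451/323755 + 420852/((2*(-30)*(-1/641))) = -468451/323755 + 420852/(60/641) = -468451/323755 + 420852*(641/60) = -468451/323755 + 22480511/5 = 291127019862/64751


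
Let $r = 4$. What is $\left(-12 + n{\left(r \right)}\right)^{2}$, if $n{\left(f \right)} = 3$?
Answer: $81$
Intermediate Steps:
$\left(-12 + n{\left(r \right)}\right)^{2} = \left(-12 + 3\right)^{2} = \left(-9\right)^{2} = 81$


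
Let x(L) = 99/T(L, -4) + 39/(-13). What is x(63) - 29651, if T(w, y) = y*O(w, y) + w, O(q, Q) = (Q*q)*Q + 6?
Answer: -3588137/121 ≈ -29654.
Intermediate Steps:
O(q, Q) = 6 + q*Q² (O(q, Q) = q*Q² + 6 = 6 + q*Q²)
T(w, y) = w + y*(6 + w*y²) (T(w, y) = y*(6 + w*y²) + w = w + y*(6 + w*y²))
x(L) = -3 + 99/(-24 - 63*L) (x(L) = 99/(L - 4*(6 + L*(-4)²)) + 39/(-13) = 99/(L - 4*(6 + L*16)) + 39*(-1/13) = 99/(L - 4*(6 + 16*L)) - 3 = 99/(L + (-24 - 64*L)) - 3 = 99/(-24 - 63*L) - 3 = -3 + 99/(-24 - 63*L))
x(63) - 29651 = 3*(19 + 21*63)/(-8 - 21*63) - 29651 = 3*(19 + 1323)/(-8 - 1323) - 29651 = 3*1342/(-1331) - 29651 = 3*(-1/1331)*1342 - 29651 = -366/121 - 29651 = -3588137/121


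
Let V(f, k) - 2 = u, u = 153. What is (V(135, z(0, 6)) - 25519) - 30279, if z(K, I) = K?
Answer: -55643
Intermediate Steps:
V(f, k) = 155 (V(f, k) = 2 + 153 = 155)
(V(135, z(0, 6)) - 25519) - 30279 = (155 - 25519) - 30279 = -25364 - 30279 = -55643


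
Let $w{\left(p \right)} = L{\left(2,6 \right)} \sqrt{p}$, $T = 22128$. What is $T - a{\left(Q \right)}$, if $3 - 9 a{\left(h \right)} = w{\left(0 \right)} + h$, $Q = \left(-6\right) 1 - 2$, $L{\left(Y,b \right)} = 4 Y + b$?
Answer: $\frac{199141}{9} \approx 22127.0$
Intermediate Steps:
$L{\left(Y,b \right)} = b + 4 Y$
$w{\left(p \right)} = 14 \sqrt{p}$ ($w{\left(p \right)} = \left(6 + 4 \cdot 2\right) \sqrt{p} = \left(6 + 8\right) \sqrt{p} = 14 \sqrt{p}$)
$Q = -8$ ($Q = -6 - 2 = -8$)
$a{\left(h \right)} = \frac{1}{3} - \frac{h}{9}$ ($a{\left(h \right)} = \frac{1}{3} - \frac{14 \sqrt{0} + h}{9} = \frac{1}{3} - \frac{14 \cdot 0 + h}{9} = \frac{1}{3} - \frac{0 + h}{9} = \frac{1}{3} - \frac{h}{9}$)
$T - a{\left(Q \right)} = 22128 - \left(\frac{1}{3} - - \frac{8}{9}\right) = 22128 - \left(\frac{1}{3} + \frac{8}{9}\right) = 22128 - \frac{11}{9} = \frac{199141}{9}$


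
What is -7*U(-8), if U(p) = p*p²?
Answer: 3584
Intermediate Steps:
U(p) = p³
-7*U(-8) = -7*(-8)³ = -7*(-512) = 3584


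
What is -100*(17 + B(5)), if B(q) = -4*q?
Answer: 300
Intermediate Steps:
B(q) = -4*q
-100*(17 + B(5)) = -100*(17 - 4*5) = -100*(17 - 20) = -100*(-3) = 300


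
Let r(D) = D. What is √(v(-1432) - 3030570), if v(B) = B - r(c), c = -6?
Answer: 2*I*√757999 ≈ 1741.3*I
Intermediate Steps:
v(B) = 6 + B (v(B) = B - 1*(-6) = B + 6 = 6 + B)
√(v(-1432) - 3030570) = √((6 - 1432) - 3030570) = √(-1426 - 3030570) = √(-3031996) = 2*I*√757999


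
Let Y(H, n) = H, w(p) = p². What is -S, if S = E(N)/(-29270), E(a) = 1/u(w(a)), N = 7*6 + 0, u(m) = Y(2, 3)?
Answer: 1/58540 ≈ 1.7082e-5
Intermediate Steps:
u(m) = 2
N = 42 (N = 42 + 0 = 42)
E(a) = ½ (E(a) = 1/2 = ½)
S = -1/58540 (S = (½)/(-29270) = (½)*(-1/29270) = -1/58540 ≈ -1.7082e-5)
-S = -1*(-1/58540) = 1/58540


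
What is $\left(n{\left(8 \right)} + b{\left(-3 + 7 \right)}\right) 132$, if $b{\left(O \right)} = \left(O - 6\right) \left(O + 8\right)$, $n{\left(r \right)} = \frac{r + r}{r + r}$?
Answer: $-3036$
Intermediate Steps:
$n{\left(r \right)} = 1$ ($n{\left(r \right)} = \frac{2 r}{2 r} = 2 r \frac{1}{2 r} = 1$)
$b{\left(O \right)} = \left(-6 + O\right) \left(8 + O\right)$
$\left(n{\left(8 \right)} + b{\left(-3 + 7 \right)}\right) 132 = \left(1 + \left(-48 + \left(-3 + 7\right)^{2} + 2 \left(-3 + 7\right)\right)\right) 132 = \left(1 + \left(-48 + 4^{2} + 2 \cdot 4\right)\right) 132 = \left(1 + \left(-48 + 16 + 8\right)\right) 132 = \left(1 - 24\right) 132 = \left(-23\right) 132 = -3036$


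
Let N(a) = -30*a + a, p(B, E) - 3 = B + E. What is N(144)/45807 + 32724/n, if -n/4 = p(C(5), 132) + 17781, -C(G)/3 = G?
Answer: -1849801/3374449 ≈ -0.54818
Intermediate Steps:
C(G) = -3*G
p(B, E) = 3 + B + E (p(B, E) = 3 + (B + E) = 3 + B + E)
n = -71604 (n = -4*((3 - 3*5 + 132) + 17781) = -4*((3 - 15 + 132) + 17781) = -4*(120 + 17781) = -4*17901 = -71604)
N(a) = -29*a
N(144)/45807 + 32724/n = -29*144/45807 + 32724/(-71604) = -4176*1/45807 + 32724*(-1/71604) = -1392/15269 - 101/221 = -1849801/3374449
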